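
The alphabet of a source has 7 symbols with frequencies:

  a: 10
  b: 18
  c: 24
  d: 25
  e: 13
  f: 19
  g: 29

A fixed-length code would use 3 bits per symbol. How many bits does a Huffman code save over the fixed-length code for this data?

31

Fixed-length: 3 bits × 138 symbols = 414 bits.
Huffman merges:
a(10) + e(13) → 23
b(18) + f(19) → 37
23 + c(24) → 47
d(25) + g(29) → 54
37 + 47 → 84
54 + 84 → 138
Huffman total = 23 + 37 + 47 + 54 + 84 + 138 = 383 bits.
Saving = 414 − 383 = 31 bits.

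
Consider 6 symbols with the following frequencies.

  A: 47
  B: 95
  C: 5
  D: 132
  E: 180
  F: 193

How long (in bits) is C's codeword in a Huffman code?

4

Build the tree from the bottom:
merge C(5) and A(47): 52
merge 52 and B(95): 147
merge D(132) and 147: 279
merge E(180) and F(193): 373
merge 279 and 373: 652
C's leaf is at depth 4, giving a 4-bit codeword.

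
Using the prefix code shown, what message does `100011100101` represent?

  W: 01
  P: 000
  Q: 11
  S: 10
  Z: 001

SZQZW

Read left to right; each codeword is recognised as soon as it completes (prefix code):
  10→S | 001→Z | 11→Q | 001→Z | 01→W
Decoded message: SZQZW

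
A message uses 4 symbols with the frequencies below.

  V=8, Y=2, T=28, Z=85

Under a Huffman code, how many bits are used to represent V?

Repeatedly merge the two smallest:
combine Y(2), V(8) → 10
combine 10, T(28) → 38
combine 38, Z(85) → 123
V sits 3 levels below the root, so its codeword is 3 bits.

3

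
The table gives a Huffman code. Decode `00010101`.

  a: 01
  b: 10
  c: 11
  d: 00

daaa

Read left to right; each codeword is recognised as soon as it completes (prefix code):
  00→d | 01→a | 01→a | 01→a
Decoded message: daaa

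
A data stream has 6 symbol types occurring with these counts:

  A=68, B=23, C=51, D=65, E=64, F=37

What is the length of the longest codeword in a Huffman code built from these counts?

Merge the two lowest-weight nodes at each step:
B(23) + F(37) → 60
C(51) + 60 → 111
E(64) + D(65) → 129
A(68) + 111 → 179
129 + 179 → 308
Maximum depth reached is 4.

4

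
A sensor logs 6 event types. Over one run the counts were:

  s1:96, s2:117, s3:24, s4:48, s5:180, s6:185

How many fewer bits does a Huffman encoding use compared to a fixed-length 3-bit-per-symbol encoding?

410

Fixed-length: 3 bits × 650 symbols = 1950 bits.
Huffman merges:
combine s3(24), s4(48) → 72
combine 72, s1(96) → 168
combine s2(117), 168 → 285
combine s5(180), s6(185) → 365
combine 285, 365 → 650
Huffman total = 72 + 168 + 285 + 365 + 650 = 1540 bits.
Saving = 1950 − 1540 = 410 bits.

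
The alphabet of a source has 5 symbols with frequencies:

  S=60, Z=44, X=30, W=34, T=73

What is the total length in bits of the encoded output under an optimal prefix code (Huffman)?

546

Greedily combine the two least-frequent nodes:
merge X(30) and W(34): 64
merge Z(44) and S(60): 104
merge 64 and T(73): 137
merge 104 and 137: 241
The encoded length is the sum of every internal node's weight: 64 + 104 + 137 + 241 = 546 bits.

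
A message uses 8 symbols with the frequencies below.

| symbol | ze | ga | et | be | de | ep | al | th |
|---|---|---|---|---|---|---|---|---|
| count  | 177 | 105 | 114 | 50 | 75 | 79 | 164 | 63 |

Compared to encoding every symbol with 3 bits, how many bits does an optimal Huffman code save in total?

74

Fixed-length: 3 bits × 827 symbols = 2481 bits.
Huffman merges:
combine be(50), th(63) → 113
combine de(75), ep(79) → 154
combine ga(105), 113 → 218
combine et(114), 154 → 268
combine al(164), ze(177) → 341
combine 218, 268 → 486
combine 341, 486 → 827
Huffman total = 113 + 154 + 218 + 268 + 341 + 486 + 827 = 2407 bits.
Saving = 2481 − 2407 = 74 bits.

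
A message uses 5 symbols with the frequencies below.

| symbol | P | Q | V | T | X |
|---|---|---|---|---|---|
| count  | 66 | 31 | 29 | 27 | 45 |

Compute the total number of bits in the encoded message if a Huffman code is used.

452

Merge the two smallest weights repeatedly:
merge T(27) and V(29): 56
merge Q(31) and X(45): 76
merge 56 and P(66): 122
merge 76 and 122: 198
Total encoded bits = sum of merged weights = 56 + 76 + 122 + 198 = 452.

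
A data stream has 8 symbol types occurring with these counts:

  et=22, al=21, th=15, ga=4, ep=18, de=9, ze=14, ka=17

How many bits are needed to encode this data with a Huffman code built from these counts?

Merge the two smallest weights repeatedly:
combine ga(4), de(9) → 13
combine 13, ze(14) → 27
combine th(15), ka(17) → 32
combine ep(18), al(21) → 39
combine et(22), 27 → 49
combine 32, 39 → 71
combine 49, 71 → 120
The encoded length is the sum of every internal node's weight: 13 + 27 + 32 + 39 + 49 + 71 + 120 = 351 bits.

351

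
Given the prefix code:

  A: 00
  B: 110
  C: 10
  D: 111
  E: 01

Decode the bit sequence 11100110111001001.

Read left to right; each codeword is recognised as soon as it completes (prefix code):
  111→D | 00→A | 110→B | 111→D | 00→A | 10→C | 01→E
Decoded message: DABDACE

DABDACE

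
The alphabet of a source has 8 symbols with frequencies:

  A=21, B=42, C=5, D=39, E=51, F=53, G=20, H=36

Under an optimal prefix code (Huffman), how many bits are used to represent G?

Repeatedly merge the two smallest:
combine C(5), G(20) → 25
combine A(21), 25 → 46
combine H(36), D(39) → 75
combine B(42), 46 → 88
combine E(51), F(53) → 104
combine 75, 88 → 163
combine 104, 163 → 267
G's leaf is at depth 5, giving a 5-bit codeword.

5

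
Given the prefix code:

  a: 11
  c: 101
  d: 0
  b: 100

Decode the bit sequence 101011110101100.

cdaadcb

Read left to right; each codeword is recognised as soon as it completes (prefix code):
  101→c | 0→d | 11→a | 11→a | 0→d | 101→c | 100→b
Decoded message: cdaadcb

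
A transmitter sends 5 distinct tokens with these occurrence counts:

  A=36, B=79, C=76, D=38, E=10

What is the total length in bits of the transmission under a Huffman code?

Build the Huffman tree bottom-up:
E(10) + A(36) → 46
D(38) + 46 → 84
C(76) + B(79) → 155
84 + 155 → 239
Each symbol's bit-cost is frequency × depth; summing gives 524 bits (equivalently 46 + 84 + 155 + 239).

524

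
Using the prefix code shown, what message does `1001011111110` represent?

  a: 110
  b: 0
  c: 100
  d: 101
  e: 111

Read left to right; each codeword is recognised as soon as it completes (prefix code):
  100→c | 101→d | 111→e | 111→e | 0→b
Decoded message: cdeeb

cdeeb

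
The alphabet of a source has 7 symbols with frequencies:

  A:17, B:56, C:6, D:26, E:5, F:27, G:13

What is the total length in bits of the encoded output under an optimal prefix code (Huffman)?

373

Build the Huffman tree bottom-up:
merge E(5) and C(6): 11
merge 11 and G(13): 24
merge A(17) and 24: 41
merge D(26) and F(27): 53
merge 41 and 53: 94
merge B(56) and 94: 150
The encoded length is the sum of every internal node's weight: 11 + 24 + 41 + 53 + 94 + 150 = 373 bits.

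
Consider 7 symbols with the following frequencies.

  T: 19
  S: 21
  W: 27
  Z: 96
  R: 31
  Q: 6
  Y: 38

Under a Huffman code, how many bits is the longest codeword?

5

Merge the two lowest-weight nodes at each step:
merge Q(6) and T(19): 25
merge S(21) and 25: 46
merge W(27) and R(31): 58
merge Y(38) and 46: 84
merge 58 and 84: 142
merge Z(96) and 142: 238
The first pair merged (Q, T) ends up deepest, at depth 5.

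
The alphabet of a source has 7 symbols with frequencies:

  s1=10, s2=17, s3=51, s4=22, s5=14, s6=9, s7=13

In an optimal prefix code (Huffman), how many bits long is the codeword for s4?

Huffman merges, smallest pair first:
combine s6(9), s1(10) → 19
combine s7(13), s5(14) → 27
combine s2(17), 19 → 36
combine s4(22), 27 → 49
combine 36, 49 → 85
combine s3(51), 85 → 136
s4 sits 3 levels below the root, so its codeword is 3 bits.

3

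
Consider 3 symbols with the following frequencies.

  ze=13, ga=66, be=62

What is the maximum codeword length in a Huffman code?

Merge the two lowest-weight nodes at each step:
ze(13) + be(62) → 75
ga(66) + 75 → 141
The first pair merged (ze, be) ends up deepest, at depth 2.

2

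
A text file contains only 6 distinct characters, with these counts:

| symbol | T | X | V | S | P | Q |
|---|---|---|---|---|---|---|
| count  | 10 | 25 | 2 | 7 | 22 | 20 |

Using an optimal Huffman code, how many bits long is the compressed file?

Build the Huffman tree bottom-up:
combine V(2), S(7) → 9
combine 9, T(10) → 19
combine 19, Q(20) → 39
combine P(22), X(25) → 47
combine 39, 47 → 86
Each symbol's bit-cost is frequency × depth; summing gives 200 bits (equivalently 9 + 19 + 39 + 47 + 86).

200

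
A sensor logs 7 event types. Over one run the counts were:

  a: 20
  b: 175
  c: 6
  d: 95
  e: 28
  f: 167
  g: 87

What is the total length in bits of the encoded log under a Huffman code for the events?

1377

Greedily combine the two least-frequent nodes:
merge c(6) and a(20): 26
merge 26 and e(28): 54
merge 54 and g(87): 141
merge d(95) and 141: 236
merge f(167) and b(175): 342
merge 236 and 342: 578
Total encoded bits = sum of merged weights = 26 + 54 + 141 + 236 + 342 + 578 = 1377.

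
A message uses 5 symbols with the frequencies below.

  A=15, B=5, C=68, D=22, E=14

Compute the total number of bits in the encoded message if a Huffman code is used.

Build the Huffman tree bottom-up:
merge B(5) and E(14): 19
merge A(15) and 19: 34
merge D(22) and 34: 56
merge 56 and C(68): 124
Each symbol's bit-cost is frequency × depth; summing gives 233 bits (equivalently 19 + 34 + 56 + 124).

233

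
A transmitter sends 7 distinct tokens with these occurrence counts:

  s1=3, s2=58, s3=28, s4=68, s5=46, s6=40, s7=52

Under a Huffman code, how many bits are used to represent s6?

3

Repeatedly merge the two smallest:
merge s1(3) and s3(28): 31
merge 31 and s6(40): 71
merge s5(46) and s7(52): 98
merge s2(58) and s4(68): 126
merge 71 and 98: 169
merge 126 and 169: 295
s6's leaf is at depth 3, giving a 3-bit codeword.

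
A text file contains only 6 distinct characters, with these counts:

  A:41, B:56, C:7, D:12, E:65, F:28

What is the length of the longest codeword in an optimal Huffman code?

Merge the two lowest-weight nodes at each step:
C(7) + D(12) → 19
19 + F(28) → 47
A(41) + 47 → 88
B(56) + E(65) → 121
88 + 121 → 209
Maximum depth reached is 4.

4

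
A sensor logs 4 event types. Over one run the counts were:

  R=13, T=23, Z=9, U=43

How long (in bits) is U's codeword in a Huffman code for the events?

1

Build the tree from the bottom:
combine Z(9), R(13) → 22
combine 22, T(23) → 45
combine U(43), 45 → 88
U is merged only at the final step, so code length = 1.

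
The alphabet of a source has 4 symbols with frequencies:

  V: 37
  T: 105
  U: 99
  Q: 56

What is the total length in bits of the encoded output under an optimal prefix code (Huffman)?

Merge the two smallest weights repeatedly:
combine V(37), Q(56) → 93
combine 93, U(99) → 192
combine T(105), 192 → 297
The encoded length is the sum of every internal node's weight: 93 + 192 + 297 = 582 bits.

582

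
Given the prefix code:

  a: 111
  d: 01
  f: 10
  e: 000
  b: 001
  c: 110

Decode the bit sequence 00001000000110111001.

Read left to right; each codeword is recognised as soon as it completes (prefix code):
  000→e | 01→d | 000→e | 000→e | 110→c | 111→a | 001→b
Decoded message: edeecab

edeecab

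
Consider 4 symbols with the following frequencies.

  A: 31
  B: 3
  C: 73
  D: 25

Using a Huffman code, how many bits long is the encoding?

Greedily combine the two least-frequent nodes:
merge B(3) and D(25): 28
merge 28 and A(31): 59
merge 59 and C(73): 132
Total encoded bits = sum of merged weights = 28 + 59 + 132 = 219.

219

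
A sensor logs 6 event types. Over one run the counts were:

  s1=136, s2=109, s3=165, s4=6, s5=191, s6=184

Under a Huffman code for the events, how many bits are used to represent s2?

Repeatedly merge the two smallest:
combine s4(6), s2(109) → 115
combine 115, s1(136) → 251
combine s3(165), s6(184) → 349
combine s5(191), 251 → 442
combine 349, 442 → 791
The subtree containing s2 is merged 4 times, so code length = 4.

4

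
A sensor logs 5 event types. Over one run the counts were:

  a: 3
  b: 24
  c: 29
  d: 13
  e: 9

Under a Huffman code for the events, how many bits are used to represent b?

2

Build the tree from the bottom:
combine a(3), e(9) → 12
combine 12, d(13) → 25
combine b(24), 25 → 49
combine c(29), 49 → 78
The subtree containing b is merged 2 times, so code length = 2.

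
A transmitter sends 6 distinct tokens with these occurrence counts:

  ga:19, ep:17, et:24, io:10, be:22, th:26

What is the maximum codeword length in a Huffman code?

3

Merge the two lowest-weight nodes at each step:
merge io(10) and ep(17): 27
merge ga(19) and be(22): 41
merge et(24) and th(26): 50
merge 27 and 41: 68
merge 50 and 68: 118
Maximum depth reached is 3.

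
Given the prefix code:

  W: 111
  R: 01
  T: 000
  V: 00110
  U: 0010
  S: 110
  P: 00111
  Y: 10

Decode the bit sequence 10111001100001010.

Read left to right; each codeword is recognised as soon as it completes (prefix code):
  10→Y | 111→W | 00110→V | 000→T | 10→Y | 10→Y
Decoded message: YWVTYY

YWVTYY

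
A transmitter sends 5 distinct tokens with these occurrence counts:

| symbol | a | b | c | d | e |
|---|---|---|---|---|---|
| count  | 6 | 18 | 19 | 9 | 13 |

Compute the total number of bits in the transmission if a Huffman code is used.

Greedily combine the two least-frequent nodes:
a(6) + d(9) → 15
e(13) + 15 → 28
b(18) + c(19) → 37
28 + 37 → 65
Total encoded bits = sum of merged weights = 15 + 28 + 37 + 65 = 145.

145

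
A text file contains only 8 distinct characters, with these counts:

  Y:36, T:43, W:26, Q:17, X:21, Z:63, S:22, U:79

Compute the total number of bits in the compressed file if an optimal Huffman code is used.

865

Build the Huffman tree bottom-up:
merge Q(17) and X(21): 38
merge S(22) and W(26): 48
merge Y(36) and 38: 74
merge T(43) and 48: 91
merge Z(63) and 74: 137
merge U(79) and 91: 170
merge 137 and 170: 307
Each symbol's bit-cost is frequency × depth; summing gives 865 bits (equivalently 38 + 48 + 74 + 91 + 137 + 170 + 307).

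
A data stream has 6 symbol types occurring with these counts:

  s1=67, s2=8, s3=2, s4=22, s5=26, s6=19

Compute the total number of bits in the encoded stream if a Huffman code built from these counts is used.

Merge the two smallest weights repeatedly:
s3(2) + s2(8) → 10
10 + s6(19) → 29
s4(22) + s5(26) → 48
29 + 48 → 77
s1(67) + 77 → 144
Each symbol's bit-cost is frequency × depth; summing gives 308 bits (equivalently 10 + 29 + 48 + 77 + 144).

308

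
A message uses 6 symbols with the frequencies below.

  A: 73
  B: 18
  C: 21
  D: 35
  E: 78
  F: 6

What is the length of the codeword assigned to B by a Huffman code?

Build the tree from the bottom:
F(6) + B(18) → 24
C(21) + 24 → 45
D(35) + 45 → 80
A(73) + E(78) → 151
80 + 151 → 231
The subtree containing B is merged 4 times, so code length = 4.

4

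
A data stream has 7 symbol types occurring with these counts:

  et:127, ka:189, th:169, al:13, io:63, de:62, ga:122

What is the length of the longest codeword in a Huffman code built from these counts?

Merge the two lowest-weight nodes at each step:
al(13) + de(62) → 75
io(63) + 75 → 138
ga(122) + et(127) → 249
138 + th(169) → 307
ka(189) + 249 → 438
307 + 438 → 745
The first pair merged (al, de) ends up deepest, at depth 4.

4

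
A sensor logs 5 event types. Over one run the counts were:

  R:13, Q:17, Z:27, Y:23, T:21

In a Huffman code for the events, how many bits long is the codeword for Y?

2

Huffman merges, smallest pair first:
merge R(13) and Q(17): 30
merge T(21) and Y(23): 44
merge Z(27) and 30: 57
merge 44 and 57: 101
Y sits 2 levels below the root, so its codeword is 2 bits.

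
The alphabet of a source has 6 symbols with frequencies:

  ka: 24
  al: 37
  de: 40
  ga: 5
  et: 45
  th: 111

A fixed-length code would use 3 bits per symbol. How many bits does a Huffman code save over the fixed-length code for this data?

Fixed-length: 3 bits × 262 symbols = 786 bits.
Huffman merges:
ga(5) + ka(24) → 29
29 + al(37) → 66
de(40) + et(45) → 85
66 + 85 → 151
th(111) + 151 → 262
Huffman total = 29 + 66 + 85 + 151 + 262 = 593 bits.
Saving = 786 − 593 = 193 bits.

193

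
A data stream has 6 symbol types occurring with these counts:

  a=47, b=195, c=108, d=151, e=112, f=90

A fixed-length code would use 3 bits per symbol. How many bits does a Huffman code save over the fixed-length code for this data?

346

Fixed-length: 3 bits × 703 symbols = 2109 bits.
Huffman merges:
combine a(47), f(90) → 137
combine c(108), e(112) → 220
combine 137, d(151) → 288
combine b(195), 220 → 415
combine 288, 415 → 703
Huffman total = 137 + 220 + 288 + 415 + 703 = 1763 bits.
Saving = 2109 − 1763 = 346 bits.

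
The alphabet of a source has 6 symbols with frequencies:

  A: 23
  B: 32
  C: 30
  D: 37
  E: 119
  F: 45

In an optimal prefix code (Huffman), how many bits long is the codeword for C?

4

Build the tree from the bottom:
combine A(23), C(30) → 53
combine B(32), D(37) → 69
combine F(45), 53 → 98
combine 69, 98 → 167
combine E(119), 167 → 286
The subtree containing C is merged 4 times, so code length = 4.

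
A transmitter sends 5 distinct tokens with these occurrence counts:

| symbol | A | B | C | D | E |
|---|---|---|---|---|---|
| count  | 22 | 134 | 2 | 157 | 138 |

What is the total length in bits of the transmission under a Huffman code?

Greedily combine the two least-frequent nodes:
C(2) + A(22) → 24
24 + B(134) → 158
E(138) + D(157) → 295
158 + 295 → 453
Total encoded bits = sum of merged weights = 24 + 158 + 295 + 453 = 930.

930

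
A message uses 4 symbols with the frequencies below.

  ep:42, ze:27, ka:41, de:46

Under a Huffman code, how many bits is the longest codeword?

2

Merge the two lowest-weight nodes at each step:
ze(27) + ka(41) → 68
ep(42) + de(46) → 88
68 + 88 → 156
The first pair merged (ze, ka) ends up deepest, at depth 2.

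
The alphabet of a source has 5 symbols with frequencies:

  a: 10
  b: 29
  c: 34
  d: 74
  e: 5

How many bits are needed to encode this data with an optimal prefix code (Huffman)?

Greedily combine the two least-frequent nodes:
merge e(5) and a(10): 15
merge 15 and b(29): 44
merge c(34) and 44: 78
merge d(74) and 78: 152
Each symbol's bit-cost is frequency × depth; summing gives 289 bits (equivalently 15 + 44 + 78 + 152).

289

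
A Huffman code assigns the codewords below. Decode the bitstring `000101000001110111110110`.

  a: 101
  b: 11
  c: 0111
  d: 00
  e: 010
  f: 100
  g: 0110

Read left to right; each codeword is recognised as soon as it completes (prefix code):
  00→d | 010→e | 100→f | 00→d | 0111→c | 0111→c | 11→b | 0110→g
Decoded message: defdccbg

defdccbg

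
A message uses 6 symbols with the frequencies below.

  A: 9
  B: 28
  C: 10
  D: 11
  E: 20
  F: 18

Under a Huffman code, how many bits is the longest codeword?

Merge the two lowest-weight nodes at each step:
merge A(9) and C(10): 19
merge D(11) and F(18): 29
merge 19 and E(20): 39
merge B(28) and 29: 57
merge 39 and 57: 96
The first pair merged (A, C) ends up deepest, at depth 3.

3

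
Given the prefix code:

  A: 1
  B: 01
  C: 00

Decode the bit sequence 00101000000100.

Read left to right; each codeword is recognised as soon as it completes (prefix code):
  00→C | 1→A | 01→B | 00→C | 00→C | 00→C | 1→A | 00→C
Decoded message: CABCCCAC

CABCCCAC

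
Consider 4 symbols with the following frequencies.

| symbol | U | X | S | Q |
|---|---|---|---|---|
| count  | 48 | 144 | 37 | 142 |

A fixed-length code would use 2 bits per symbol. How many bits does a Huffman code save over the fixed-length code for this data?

59

Fixed-length: 2 bits × 371 symbols = 742 bits.
Huffman merges:
S(37) + U(48) → 85
85 + Q(142) → 227
X(144) + 227 → 371
Huffman total = 85 + 227 + 371 = 683 bits.
Saving = 742 − 683 = 59 bits.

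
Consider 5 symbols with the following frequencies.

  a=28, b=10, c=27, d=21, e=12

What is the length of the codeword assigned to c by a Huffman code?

Huffman merges, smallest pair first:
merge b(10) and e(12): 22
merge d(21) and 22: 43
merge c(27) and a(28): 55
merge 43 and 55: 98
c's leaf is at depth 2, giving a 2-bit codeword.

2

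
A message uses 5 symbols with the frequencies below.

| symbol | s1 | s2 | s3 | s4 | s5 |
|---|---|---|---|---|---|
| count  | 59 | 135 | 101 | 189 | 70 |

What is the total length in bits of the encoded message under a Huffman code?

1237

Merge the two smallest weights repeatedly:
merge s1(59) and s5(70): 129
merge s3(101) and 129: 230
merge s2(135) and s4(189): 324
merge 230 and 324: 554
Total encoded bits = sum of merged weights = 129 + 230 + 324 + 554 = 1237.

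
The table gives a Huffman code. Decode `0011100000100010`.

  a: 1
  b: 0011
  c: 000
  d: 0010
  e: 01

Read left to right; each codeword is recognised as soon as it completes (prefix code):
  0011→b | 1→a | 000→c | 0010→d | 0010→d
Decoded message: bacdd

bacdd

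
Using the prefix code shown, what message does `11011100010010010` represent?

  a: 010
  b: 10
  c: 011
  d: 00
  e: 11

Read left to right; each codeword is recognised as soon as it completes (prefix code):
  11→e | 011→c | 10→b | 00→d | 10→b | 010→a | 010→a
Decoded message: ecbdbaa

ecbdbaa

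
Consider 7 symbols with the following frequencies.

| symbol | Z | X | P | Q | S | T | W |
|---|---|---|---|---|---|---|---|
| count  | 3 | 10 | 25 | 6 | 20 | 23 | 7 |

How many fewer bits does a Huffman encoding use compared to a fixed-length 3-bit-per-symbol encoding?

Fixed-length: 3 bits × 94 symbols = 282 bits.
Huffman merges:
combine Z(3), Q(6) → 9
combine W(7), 9 → 16
combine X(10), 16 → 26
combine S(20), T(23) → 43
combine P(25), 26 → 51
combine 43, 51 → 94
Huffman total = 9 + 16 + 26 + 43 + 51 + 94 = 239 bits.
Saving = 282 − 239 = 43 bits.

43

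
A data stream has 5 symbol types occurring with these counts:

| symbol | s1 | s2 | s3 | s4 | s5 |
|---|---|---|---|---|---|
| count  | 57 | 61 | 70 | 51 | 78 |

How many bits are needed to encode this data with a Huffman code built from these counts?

742

Build the Huffman tree bottom-up:
merge s4(51) and s1(57): 108
merge s2(61) and s3(70): 131
merge s5(78) and 108: 186
merge 131 and 186: 317
The encoded length is the sum of every internal node's weight: 108 + 131 + 186 + 317 = 742 bits.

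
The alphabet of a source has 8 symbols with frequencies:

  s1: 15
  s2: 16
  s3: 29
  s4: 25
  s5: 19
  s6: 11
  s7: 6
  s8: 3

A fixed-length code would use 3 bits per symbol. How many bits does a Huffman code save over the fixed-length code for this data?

Fixed-length: 3 bits × 124 symbols = 372 bits.
Huffman merges:
merge s8(3) and s7(6): 9
merge 9 and s6(11): 20
merge s1(15) and s2(16): 31
merge s5(19) and 20: 39
merge s4(25) and s3(29): 54
merge 31 and 39: 70
merge 54 and 70: 124
Huffman total = 9 + 20 + 31 + 39 + 54 + 70 + 124 = 347 bits.
Saving = 372 − 347 = 25 bits.

25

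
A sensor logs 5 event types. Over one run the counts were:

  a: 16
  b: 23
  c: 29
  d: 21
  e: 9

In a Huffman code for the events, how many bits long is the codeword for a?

Repeatedly merge the two smallest:
combine e(9), a(16) → 25
combine d(21), b(23) → 44
combine 25, c(29) → 54
combine 44, 54 → 98
The subtree containing a is merged 3 times, so code length = 3.

3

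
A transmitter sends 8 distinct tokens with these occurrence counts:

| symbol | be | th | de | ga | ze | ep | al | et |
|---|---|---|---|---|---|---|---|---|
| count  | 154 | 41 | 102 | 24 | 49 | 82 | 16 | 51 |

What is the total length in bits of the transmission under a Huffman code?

Merge the two smallest weights repeatedly:
combine al(16), ga(24) → 40
combine 40, th(41) → 81
combine ze(49), et(51) → 100
combine 81, ep(82) → 163
combine 100, de(102) → 202
combine be(154), 163 → 317
combine 202, 317 → 519
Each symbol's bit-cost is frequency × depth; summing gives 1422 bits (equivalently 40 + 81 + 100 + 163 + 202 + 317 + 519).

1422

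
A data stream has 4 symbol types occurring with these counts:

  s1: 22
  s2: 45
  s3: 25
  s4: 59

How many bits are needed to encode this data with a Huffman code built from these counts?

290

Greedily combine the two least-frequent nodes:
combine s1(22), s3(25) → 47
combine s2(45), 47 → 92
combine s4(59), 92 → 151
Each symbol's bit-cost is frequency × depth; summing gives 290 bits (equivalently 47 + 92 + 151).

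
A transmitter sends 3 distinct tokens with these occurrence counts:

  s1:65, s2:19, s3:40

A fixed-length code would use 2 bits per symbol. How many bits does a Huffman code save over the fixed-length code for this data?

Fixed-length: 2 bits × 124 symbols = 248 bits.
Huffman merges:
combine s2(19), s3(40) → 59
combine 59, s1(65) → 124
Huffman total = 59 + 124 = 183 bits.
Saving = 248 − 183 = 65 bits.

65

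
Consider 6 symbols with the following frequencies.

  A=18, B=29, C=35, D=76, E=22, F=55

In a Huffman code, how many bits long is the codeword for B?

Repeatedly merge the two smallest:
combine A(18), E(22) → 40
combine B(29), C(35) → 64
combine 40, F(55) → 95
combine 64, D(76) → 140
combine 95, 140 → 235
The subtree containing B is merged 3 times, so code length = 3.

3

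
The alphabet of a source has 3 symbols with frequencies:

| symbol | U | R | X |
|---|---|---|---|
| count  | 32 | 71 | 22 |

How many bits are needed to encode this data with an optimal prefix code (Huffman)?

Merge the two smallest weights repeatedly:
merge X(22) and U(32): 54
merge 54 and R(71): 125
Total encoded bits = sum of merged weights = 54 + 125 = 179.

179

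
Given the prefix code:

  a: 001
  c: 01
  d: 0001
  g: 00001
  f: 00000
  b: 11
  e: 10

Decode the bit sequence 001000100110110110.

adaebce

Read left to right; each codeword is recognised as soon as it completes (prefix code):
  001→a | 0001→d | 001→a | 10→e | 11→b | 01→c | 10→e
Decoded message: adaebce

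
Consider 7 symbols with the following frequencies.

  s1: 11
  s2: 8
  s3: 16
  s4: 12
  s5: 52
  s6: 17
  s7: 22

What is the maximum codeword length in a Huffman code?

4

Merge the two lowest-weight nodes at each step:
s2(8) + s1(11) → 19
s4(12) + s3(16) → 28
s6(17) + 19 → 36
s7(22) + 28 → 50
36 + 50 → 86
s5(52) + 86 → 138
The first pair merged (s2, s1) ends up deepest, at depth 4.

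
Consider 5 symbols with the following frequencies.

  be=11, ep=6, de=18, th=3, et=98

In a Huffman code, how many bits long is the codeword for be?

3

Repeatedly merge the two smallest:
merge th(3) and ep(6): 9
merge 9 and be(11): 20
merge de(18) and 20: 38
merge 38 and et(98): 136
be sits 3 levels below the root, so its codeword is 3 bits.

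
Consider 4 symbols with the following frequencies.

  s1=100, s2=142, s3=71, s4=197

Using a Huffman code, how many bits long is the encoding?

Merge the two smallest weights repeatedly:
merge s3(71) and s1(100): 171
merge s2(142) and 171: 313
merge s4(197) and 313: 510
Total encoded bits = sum of merged weights = 171 + 313 + 510 = 994.

994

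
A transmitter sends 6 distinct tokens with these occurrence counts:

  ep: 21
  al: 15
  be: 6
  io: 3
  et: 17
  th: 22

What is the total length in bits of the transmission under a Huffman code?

Merge the two smallest weights repeatedly:
io(3) + be(6) → 9
9 + al(15) → 24
et(17) + ep(21) → 38
th(22) + 24 → 46
38 + 46 → 84
The encoded length is the sum of every internal node's weight: 9 + 24 + 38 + 46 + 84 = 201 bits.

201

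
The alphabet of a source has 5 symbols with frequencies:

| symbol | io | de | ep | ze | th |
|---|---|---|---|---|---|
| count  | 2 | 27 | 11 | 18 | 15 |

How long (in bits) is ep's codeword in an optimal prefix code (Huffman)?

Huffman merges, smallest pair first:
combine io(2), ep(11) → 13
combine 13, th(15) → 28
combine ze(18), de(27) → 45
combine 28, 45 → 73
ep sits 3 levels below the root, so its codeword is 3 bits.

3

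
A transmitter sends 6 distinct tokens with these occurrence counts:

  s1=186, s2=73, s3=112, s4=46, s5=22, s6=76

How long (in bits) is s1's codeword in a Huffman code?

Repeatedly merge the two smallest:
merge s5(22) and s4(46): 68
merge 68 and s2(73): 141
merge s6(76) and s3(112): 188
merge 141 and s1(186): 327
merge 188 and 327: 515
s1 sits 2 levels below the root, so its codeword is 2 bits.

2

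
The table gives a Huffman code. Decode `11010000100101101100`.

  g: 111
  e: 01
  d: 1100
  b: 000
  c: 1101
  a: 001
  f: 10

cbeaefd

Read left to right; each codeword is recognised as soon as it completes (prefix code):
  1101→c | 000→b | 01→e | 001→a | 01→e | 10→f | 1100→d
Decoded message: cbeaefd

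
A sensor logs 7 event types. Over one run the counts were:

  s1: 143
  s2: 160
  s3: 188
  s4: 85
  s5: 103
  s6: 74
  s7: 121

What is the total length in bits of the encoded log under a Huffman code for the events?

Build the Huffman tree bottom-up:
merge s6(74) and s4(85): 159
merge s5(103) and s7(121): 224
merge s1(143) and 159: 302
merge s2(160) and s3(188): 348
merge 224 and 302: 526
merge 348 and 526: 874
Each symbol's bit-cost is frequency × depth; summing gives 2433 bits (equivalently 159 + 224 + 302 + 348 + 526 + 874).

2433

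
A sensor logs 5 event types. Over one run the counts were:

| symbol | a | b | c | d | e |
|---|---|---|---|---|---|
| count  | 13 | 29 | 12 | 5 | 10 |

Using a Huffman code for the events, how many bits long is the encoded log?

Build the Huffman tree bottom-up:
d(5) + e(10) → 15
c(12) + a(13) → 25
15 + 25 → 40
b(29) + 40 → 69
Each symbol's bit-cost is frequency × depth; summing gives 149 bits (equivalently 15 + 25 + 40 + 69).

149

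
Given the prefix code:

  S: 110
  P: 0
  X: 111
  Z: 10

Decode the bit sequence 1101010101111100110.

Read left to right; each codeword is recognised as soon as it completes (prefix code):
  110→S | 10→Z | 10→Z | 10→Z | 111→X | 110→S | 0→P | 110→S
Decoded message: SZZZXSPS

SZZZXSPS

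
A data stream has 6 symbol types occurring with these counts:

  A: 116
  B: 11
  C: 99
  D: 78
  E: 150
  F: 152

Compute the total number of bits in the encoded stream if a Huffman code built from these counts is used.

Greedily combine the two least-frequent nodes:
combine B(11), D(78) → 89
combine 89, C(99) → 188
combine A(116), E(150) → 266
combine F(152), 188 → 340
combine 266, 340 → 606
Each symbol's bit-cost is frequency × depth; summing gives 1489 bits (equivalently 89 + 188 + 266 + 340 + 606).

1489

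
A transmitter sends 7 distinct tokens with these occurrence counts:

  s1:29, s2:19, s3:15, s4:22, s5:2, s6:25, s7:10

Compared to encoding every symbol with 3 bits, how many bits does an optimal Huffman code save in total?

42

Fixed-length: 3 bits × 122 symbols = 366 bits.
Huffman merges:
combine s5(2), s7(10) → 12
combine 12, s3(15) → 27
combine s2(19), s4(22) → 41
combine s6(25), 27 → 52
combine s1(29), 41 → 70
combine 52, 70 → 122
Huffman total = 12 + 27 + 41 + 52 + 70 + 122 = 324 bits.
Saving = 366 − 324 = 42 bits.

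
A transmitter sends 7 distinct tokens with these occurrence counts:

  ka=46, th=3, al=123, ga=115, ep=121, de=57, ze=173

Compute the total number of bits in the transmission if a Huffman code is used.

Build the Huffman tree bottom-up:
th(3) + ka(46) → 49
49 + de(57) → 106
106 + ga(115) → 221
ep(121) + al(123) → 244
ze(173) + 221 → 394
244 + 394 → 638
Total encoded bits = sum of merged weights = 49 + 106 + 221 + 244 + 394 + 638 = 1652.

1652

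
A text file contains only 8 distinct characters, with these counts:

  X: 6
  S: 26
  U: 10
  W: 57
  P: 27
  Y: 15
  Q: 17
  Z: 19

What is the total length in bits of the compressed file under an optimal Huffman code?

490

Build the Huffman tree bottom-up:
combine X(6), U(10) → 16
combine Y(15), 16 → 31
combine Q(17), Z(19) → 36
combine S(26), P(27) → 53
combine 31, 36 → 67
combine 53, W(57) → 110
combine 67, 110 → 177
Total encoded bits = sum of merged weights = 16 + 31 + 36 + 53 + 67 + 110 + 177 = 490.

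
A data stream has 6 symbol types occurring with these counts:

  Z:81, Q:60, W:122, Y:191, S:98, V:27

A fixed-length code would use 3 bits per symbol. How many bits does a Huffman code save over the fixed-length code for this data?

Fixed-length: 3 bits × 579 symbols = 1737 bits.
Huffman merges:
merge V(27) and Q(60): 87
merge Z(81) and 87: 168
merge S(98) and W(122): 220
merge 168 and Y(191): 359
merge 220 and 359: 579
Huffman total = 87 + 168 + 220 + 359 + 579 = 1413 bits.
Saving = 1737 − 1413 = 324 bits.

324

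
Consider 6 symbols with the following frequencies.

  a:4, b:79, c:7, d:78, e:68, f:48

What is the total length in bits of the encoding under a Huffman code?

638

Greedily combine the two least-frequent nodes:
combine a(4), c(7) → 11
combine 11, f(48) → 59
combine 59, e(68) → 127
combine d(78), b(79) → 157
combine 127, 157 → 284
The encoded length is the sum of every internal node's weight: 11 + 59 + 127 + 157 + 284 = 638 bits.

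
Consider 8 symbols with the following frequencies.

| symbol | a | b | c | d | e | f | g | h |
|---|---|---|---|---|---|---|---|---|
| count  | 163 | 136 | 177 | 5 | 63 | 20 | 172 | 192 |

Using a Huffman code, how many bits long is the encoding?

Build the Huffman tree bottom-up:
merge d(5) and f(20): 25
merge 25 and e(63): 88
merge 88 and b(136): 224
merge a(163) and g(172): 335
merge c(177) and h(192): 369
merge 224 and 335: 559
merge 369 and 559: 928
Total encoded bits = sum of merged weights = 25 + 88 + 224 + 335 + 369 + 559 + 928 = 2528.

2528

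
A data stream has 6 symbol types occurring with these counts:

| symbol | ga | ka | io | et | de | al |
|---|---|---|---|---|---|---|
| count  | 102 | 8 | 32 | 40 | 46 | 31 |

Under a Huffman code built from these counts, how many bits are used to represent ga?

Build the tree from the bottom:
ka(8) + al(31) → 39
io(32) + 39 → 71
et(40) + de(46) → 86
71 + 86 → 157
ga(102) + 157 → 259
ga is a child of the root — depth 1, so its codeword is a single bit.

1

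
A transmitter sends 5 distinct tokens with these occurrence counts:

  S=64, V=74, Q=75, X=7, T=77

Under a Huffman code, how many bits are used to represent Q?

Huffman merges, smallest pair first:
merge X(7) and S(64): 71
merge 71 and V(74): 145
merge Q(75) and T(77): 152
merge 145 and 152: 297
Q's leaf is at depth 2, giving a 2-bit codeword.

2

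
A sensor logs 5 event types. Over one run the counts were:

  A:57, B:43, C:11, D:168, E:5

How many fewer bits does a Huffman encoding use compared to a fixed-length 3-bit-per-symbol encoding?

Fixed-length: 3 bits × 284 symbols = 852 bits.
Huffman merges:
combine E(5), C(11) → 16
combine 16, B(43) → 59
combine A(57), 59 → 116
combine 116, D(168) → 284
Huffman total = 16 + 59 + 116 + 284 = 475 bits.
Saving = 852 − 475 = 377 bits.

377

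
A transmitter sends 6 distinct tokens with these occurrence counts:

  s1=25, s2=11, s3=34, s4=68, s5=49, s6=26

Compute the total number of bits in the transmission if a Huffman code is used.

Merge the two smallest weights repeatedly:
s2(11) + s1(25) → 36
s6(26) + s3(34) → 60
36 + s5(49) → 85
60 + s4(68) → 128
85 + 128 → 213
Each symbol's bit-cost is frequency × depth; summing gives 522 bits (equivalently 36 + 60 + 85 + 128 + 213).

522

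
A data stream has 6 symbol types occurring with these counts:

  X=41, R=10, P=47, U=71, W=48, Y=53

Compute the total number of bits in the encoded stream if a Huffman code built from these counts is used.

Build the Huffman tree bottom-up:
R(10) + X(41) → 51
P(47) + W(48) → 95
51 + Y(53) → 104
U(71) + 95 → 166
104 + 166 → 270
Each symbol's bit-cost is frequency × depth; summing gives 686 bits (equivalently 51 + 95 + 104 + 166 + 270).

686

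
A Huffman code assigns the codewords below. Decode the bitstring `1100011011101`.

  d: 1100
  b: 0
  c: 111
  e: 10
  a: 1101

Read left to right; each codeword is recognised as soon as it completes (prefix code):
  1100→d | 0→b | 1101→a | 1101→a
Decoded message: dbaa

dbaa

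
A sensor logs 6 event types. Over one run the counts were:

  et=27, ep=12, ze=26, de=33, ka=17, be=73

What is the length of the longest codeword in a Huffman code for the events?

Merge the two lowest-weight nodes at each step:
merge ep(12) and ka(17): 29
merge ze(26) and et(27): 53
merge 29 and de(33): 62
merge 53 and 62: 115
merge be(73) and 115: 188
The rarest symbols sit at the bottom; the longest codeword is 4 bits.

4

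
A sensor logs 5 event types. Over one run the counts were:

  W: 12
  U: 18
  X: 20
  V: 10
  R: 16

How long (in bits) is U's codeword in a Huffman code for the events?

Build the tree from the bottom:
V(10) + W(12) → 22
R(16) + U(18) → 34
X(20) + 22 → 42
34 + 42 → 76
U sits 2 levels below the root, so its codeword is 2 bits.

2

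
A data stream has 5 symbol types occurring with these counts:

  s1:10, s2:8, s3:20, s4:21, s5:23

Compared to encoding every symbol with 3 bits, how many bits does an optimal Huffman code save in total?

64

Fixed-length: 3 bits × 82 symbols = 246 bits.
Huffman merges:
s2(8) + s1(10) → 18
18 + s3(20) → 38
s4(21) + s5(23) → 44
38 + 44 → 82
Huffman total = 18 + 38 + 44 + 82 = 182 bits.
Saving = 246 − 182 = 64 bits.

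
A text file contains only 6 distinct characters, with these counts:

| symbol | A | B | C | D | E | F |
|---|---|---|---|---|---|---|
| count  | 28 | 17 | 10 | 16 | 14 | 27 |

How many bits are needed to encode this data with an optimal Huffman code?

281

Greedily combine the two least-frequent nodes:
merge C(10) and E(14): 24
merge D(16) and B(17): 33
merge 24 and F(27): 51
merge A(28) and 33: 61
merge 51 and 61: 112
Total encoded bits = sum of merged weights = 24 + 33 + 51 + 61 + 112 = 281.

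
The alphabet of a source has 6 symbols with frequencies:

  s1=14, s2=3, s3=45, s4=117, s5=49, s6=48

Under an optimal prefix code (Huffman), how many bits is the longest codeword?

4

Merge the two lowest-weight nodes at each step:
s2(3) + s1(14) → 17
17 + s3(45) → 62
s6(48) + s5(49) → 97
62 + 97 → 159
s4(117) + 159 → 276
The first pair merged (s2, s1) ends up deepest, at depth 4.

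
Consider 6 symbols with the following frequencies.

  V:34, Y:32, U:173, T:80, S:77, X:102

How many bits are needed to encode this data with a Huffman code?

1205

Merge the two smallest weights repeatedly:
merge Y(32) and V(34): 66
merge 66 and S(77): 143
merge T(80) and X(102): 182
merge 143 and U(173): 316
merge 182 and 316: 498
The encoded length is the sum of every internal node's weight: 66 + 143 + 182 + 316 + 498 = 1205 bits.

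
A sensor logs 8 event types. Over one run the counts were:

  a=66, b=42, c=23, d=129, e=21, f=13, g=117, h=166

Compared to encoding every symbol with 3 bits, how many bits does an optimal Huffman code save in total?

Fixed-length: 3 bits × 577 symbols = 1731 bits.
Huffman merges:
merge f(13) and e(21): 34
merge c(23) and 34: 57
merge b(42) and 57: 99
merge a(66) and 99: 165
merge g(117) and d(129): 246
merge 165 and h(166): 331
merge 246 and 331: 577
Huffman total = 34 + 57 + 99 + 165 + 246 + 331 + 577 = 1509 bits.
Saving = 1731 − 1509 = 222 bits.

222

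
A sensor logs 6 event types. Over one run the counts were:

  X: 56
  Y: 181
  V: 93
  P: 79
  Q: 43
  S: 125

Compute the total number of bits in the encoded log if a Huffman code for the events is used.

Build the Huffman tree bottom-up:
merge Q(43) and X(56): 99
merge P(79) and V(93): 172
merge 99 and S(125): 224
merge 172 and Y(181): 353
merge 224 and 353: 577
Each symbol's bit-cost is frequency × depth; summing gives 1425 bits (equivalently 99 + 172 + 224 + 353 + 577).

1425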